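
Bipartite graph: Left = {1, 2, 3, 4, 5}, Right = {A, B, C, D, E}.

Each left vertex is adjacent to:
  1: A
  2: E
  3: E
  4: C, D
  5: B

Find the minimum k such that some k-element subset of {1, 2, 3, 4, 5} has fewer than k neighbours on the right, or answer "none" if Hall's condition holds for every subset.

Take S = {2, 3}. Its neighbourhood is {E}, so |N(S)| = 1 < |S| = 2.
No single vertex violates Hall's condition since each has at least one neighbour, so 2 is the minimum.

2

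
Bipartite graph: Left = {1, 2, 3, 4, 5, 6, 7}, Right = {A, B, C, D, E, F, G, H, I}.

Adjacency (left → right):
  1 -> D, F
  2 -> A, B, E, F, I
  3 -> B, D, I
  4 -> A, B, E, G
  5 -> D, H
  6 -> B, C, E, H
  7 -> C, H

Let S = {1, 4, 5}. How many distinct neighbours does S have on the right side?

7

The union of neighbours of {1, 4, 5} is {A, B, D, E, F, G, H}, which has 7 elements.
Since |N(S)| = 7 ≥ |S| = 3, Hall's condition holds for this subset.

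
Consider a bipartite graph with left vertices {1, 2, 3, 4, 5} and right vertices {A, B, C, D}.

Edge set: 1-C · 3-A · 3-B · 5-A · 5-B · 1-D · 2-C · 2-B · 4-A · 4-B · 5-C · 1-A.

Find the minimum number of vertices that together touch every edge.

The 4 edges 1–D, 2–C, 3–A, 4–B form a matching, so any vertex cover needs at least 4 vertices (one per matched edge).
Conversely {1, A, B, C} meets every edge and has exactly 4 vertices, so 4 is optimal.

4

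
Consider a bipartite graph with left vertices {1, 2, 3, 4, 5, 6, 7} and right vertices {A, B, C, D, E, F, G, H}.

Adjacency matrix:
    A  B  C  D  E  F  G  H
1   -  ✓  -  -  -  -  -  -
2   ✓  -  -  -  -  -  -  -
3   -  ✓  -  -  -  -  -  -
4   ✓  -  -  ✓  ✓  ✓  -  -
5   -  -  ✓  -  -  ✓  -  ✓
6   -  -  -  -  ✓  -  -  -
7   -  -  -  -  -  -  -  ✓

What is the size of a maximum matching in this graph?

A valid assignment of size 6: 1–B, 2–A, 4–D, 5–F, 6–E, 7–H.
The set {1, 3} has only 1 neighbour ({B}), so by Hall's theorem at most 6 of the 7 left vertices can be matched.

6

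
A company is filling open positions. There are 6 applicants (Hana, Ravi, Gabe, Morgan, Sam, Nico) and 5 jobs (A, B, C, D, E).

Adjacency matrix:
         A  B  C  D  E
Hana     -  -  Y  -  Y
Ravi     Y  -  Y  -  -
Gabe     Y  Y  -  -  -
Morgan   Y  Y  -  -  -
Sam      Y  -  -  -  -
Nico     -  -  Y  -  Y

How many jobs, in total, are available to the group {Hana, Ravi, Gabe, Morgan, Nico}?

4

The union of neighbours of {Hana, Ravi, Gabe, Morgan, Nico} is {A, B, C, E}, which has 4 elements.
Since |N(S)| = 4 < |S| = 5, Hall's condition fails for this subset.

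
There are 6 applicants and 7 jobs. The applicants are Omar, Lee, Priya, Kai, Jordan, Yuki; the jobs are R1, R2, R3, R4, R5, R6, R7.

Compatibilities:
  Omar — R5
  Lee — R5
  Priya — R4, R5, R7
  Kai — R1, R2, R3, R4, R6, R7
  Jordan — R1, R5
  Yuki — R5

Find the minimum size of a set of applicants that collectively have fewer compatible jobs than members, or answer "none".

Take S = {Omar, Lee}. Its neighbourhood is {R5}, so |N(S)| = 1 < |S| = 2.
No single vertex violates Hall's condition since each has at least one neighbour, so 2 is the minimum.

2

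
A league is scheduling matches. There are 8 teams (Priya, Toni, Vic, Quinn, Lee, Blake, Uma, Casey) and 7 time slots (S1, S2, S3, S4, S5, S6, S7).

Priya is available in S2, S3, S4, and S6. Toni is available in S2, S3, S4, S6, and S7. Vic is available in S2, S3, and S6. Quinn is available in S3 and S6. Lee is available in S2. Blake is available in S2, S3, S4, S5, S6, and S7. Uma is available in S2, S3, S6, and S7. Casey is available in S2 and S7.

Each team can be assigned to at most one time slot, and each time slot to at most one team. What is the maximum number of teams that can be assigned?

A valid assignment of size 6: Priya-S4, Toni-S7, Vic-S6, Quinn-S3, Lee-S2, Blake-S5.
The set {Priya, Toni, Vic, Quinn, Lee, Uma, Casey} has only 5 neighbours ({S2, S3, S4, S6, S7}), so by Hall's theorem at most 6 of the 8 teams can be matched.

6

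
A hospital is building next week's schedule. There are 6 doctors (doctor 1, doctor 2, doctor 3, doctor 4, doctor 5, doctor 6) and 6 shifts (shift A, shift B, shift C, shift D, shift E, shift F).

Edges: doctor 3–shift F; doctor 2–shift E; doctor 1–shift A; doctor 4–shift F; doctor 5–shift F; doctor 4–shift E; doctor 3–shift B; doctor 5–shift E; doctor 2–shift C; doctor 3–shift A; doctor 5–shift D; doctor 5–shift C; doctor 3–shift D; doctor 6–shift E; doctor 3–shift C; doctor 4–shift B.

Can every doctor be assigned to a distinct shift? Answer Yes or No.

For example, pair doctor 1-shift A, doctor 2-shift C, doctor 3-shift F, doctor 4-shift B, doctor 5-shift D, doctor 6-shift E.
All 6 doctors are covered.

Yes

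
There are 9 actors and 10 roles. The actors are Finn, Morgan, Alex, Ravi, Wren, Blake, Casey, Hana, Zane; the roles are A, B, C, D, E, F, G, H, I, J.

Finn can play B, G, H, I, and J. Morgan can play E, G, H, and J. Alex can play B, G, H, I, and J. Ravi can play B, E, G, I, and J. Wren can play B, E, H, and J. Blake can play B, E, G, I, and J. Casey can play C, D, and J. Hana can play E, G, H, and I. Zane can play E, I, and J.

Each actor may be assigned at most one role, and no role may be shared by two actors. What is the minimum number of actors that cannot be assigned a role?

One maximum matching: Finn–G, Morgan–H, Alex–I, Ravi–E, Wren–B, Blake–J, Casey–C.
The set {Finn, Morgan, Alex, Ravi, Wren, Blake, Hana, Zane} has only 6 neighbours ({B, E, G, H, I, J}), so by Hall's theorem at most 7 of the 9 actors can be matched.
That matches 7 of the 9, leaving 2 unmatched; no matching can do better.

2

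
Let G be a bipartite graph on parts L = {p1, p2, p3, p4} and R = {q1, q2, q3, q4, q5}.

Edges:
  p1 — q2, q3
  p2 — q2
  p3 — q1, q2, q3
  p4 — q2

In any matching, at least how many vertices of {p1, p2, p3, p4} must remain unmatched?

1

A valid assignment of size 3: p1→q3, p2→q2, p3→q1.
The set {p2, p4} has only 1 neighbour ({q2}), so by Hall's theorem at most 3 of the 4 left vertices can be matched.
That matches 3 of the 4, leaving 1 unmatched; no matching can do better.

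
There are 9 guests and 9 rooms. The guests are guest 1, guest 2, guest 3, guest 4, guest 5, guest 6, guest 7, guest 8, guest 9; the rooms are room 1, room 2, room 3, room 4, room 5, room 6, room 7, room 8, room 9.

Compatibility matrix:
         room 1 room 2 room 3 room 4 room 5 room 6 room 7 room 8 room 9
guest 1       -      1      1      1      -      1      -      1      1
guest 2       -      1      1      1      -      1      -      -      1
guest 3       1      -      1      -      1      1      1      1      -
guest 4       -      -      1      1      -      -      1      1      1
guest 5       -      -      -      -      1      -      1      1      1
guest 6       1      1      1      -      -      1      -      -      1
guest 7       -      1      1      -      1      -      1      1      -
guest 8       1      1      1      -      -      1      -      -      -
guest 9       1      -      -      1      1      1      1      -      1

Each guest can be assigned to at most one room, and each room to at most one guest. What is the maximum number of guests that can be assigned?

9

For example, pair guest 1–room 8, guest 2–room 3, guest 3–room 1, guest 4–room 9, guest 5–room 7, guest 6–room 2, guest 7–room 5, guest 8–room 6, guest 9–room 4.
All 9 guests are matched, so no larger matching exists.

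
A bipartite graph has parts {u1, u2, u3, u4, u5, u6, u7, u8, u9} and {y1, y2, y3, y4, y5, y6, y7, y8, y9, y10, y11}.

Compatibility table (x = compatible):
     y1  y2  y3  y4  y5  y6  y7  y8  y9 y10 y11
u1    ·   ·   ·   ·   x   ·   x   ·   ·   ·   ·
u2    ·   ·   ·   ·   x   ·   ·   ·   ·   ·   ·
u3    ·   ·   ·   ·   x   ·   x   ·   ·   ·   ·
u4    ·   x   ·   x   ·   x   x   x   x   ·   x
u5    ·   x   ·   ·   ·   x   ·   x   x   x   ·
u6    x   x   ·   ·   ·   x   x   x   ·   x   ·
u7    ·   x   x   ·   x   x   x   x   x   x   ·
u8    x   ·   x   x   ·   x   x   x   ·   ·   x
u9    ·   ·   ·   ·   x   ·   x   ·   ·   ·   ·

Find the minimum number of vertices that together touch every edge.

7

The 7 edges u1–y7, u2–y5, u4–y4, u5–y9, u6–y10, u7–y3, u8–y6 form a matching, so any vertex cover needs at least 7 vertices (one per matched edge).
Conversely {u4, u5, u6, u7, u8, y5, y7} meets every edge and has exactly 7 vertices, so 7 is optimal.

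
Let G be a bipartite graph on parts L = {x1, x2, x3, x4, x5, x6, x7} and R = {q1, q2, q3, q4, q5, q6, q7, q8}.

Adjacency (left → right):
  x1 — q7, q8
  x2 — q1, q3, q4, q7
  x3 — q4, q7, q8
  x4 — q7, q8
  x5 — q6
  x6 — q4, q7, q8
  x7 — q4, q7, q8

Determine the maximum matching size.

5

A valid assignment of size 5: x1–q7, x2–q3, x3–q4, x4–q8, x5–q6.
The set {x1, x3, x4, x6, x7} has only 3 neighbours ({q4, q7, q8}), so by Hall's theorem at most 5 of the 7 left vertices can be matched.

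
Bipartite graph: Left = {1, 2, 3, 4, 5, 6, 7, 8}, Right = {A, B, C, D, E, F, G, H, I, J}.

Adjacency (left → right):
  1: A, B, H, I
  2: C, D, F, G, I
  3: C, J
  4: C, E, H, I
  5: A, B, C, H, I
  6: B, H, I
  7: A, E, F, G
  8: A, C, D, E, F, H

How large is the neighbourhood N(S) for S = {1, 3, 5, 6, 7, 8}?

10

The union of neighbours of {1, 3, 5, 6, 7, 8} is {A, B, C, D, E, F, G, H, I, J}, which has 10 elements.
Since |N(S)| = 10 ≥ |S| = 6, Hall's condition holds for this subset.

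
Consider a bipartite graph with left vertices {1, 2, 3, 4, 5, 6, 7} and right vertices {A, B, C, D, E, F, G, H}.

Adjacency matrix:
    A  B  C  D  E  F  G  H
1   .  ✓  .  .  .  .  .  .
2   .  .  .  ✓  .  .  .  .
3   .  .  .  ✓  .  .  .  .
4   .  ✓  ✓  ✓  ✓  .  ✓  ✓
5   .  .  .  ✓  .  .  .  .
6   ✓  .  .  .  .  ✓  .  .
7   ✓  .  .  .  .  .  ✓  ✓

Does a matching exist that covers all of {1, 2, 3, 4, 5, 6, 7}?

The set {2, 3, 5} has only 1 neighbour ({D}), so by Hall's theorem at most 5 of the 7 left vertices can be matched.
Hence no matching covers every left vertex.

No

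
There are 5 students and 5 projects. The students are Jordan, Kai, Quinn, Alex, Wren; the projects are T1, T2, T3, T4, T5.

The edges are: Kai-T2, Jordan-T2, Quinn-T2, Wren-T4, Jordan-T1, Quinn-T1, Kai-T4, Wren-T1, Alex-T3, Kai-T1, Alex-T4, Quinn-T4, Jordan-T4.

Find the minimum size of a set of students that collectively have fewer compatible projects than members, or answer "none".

Take S = {Jordan, Kai, Quinn, Wren}. Its neighbourhood is {T1, T2, T4}, so |N(S)| = 3 < |S| = 4.
Every subset of size less than 4 has at least as many neighbours as members, so 4 is the minimum.

4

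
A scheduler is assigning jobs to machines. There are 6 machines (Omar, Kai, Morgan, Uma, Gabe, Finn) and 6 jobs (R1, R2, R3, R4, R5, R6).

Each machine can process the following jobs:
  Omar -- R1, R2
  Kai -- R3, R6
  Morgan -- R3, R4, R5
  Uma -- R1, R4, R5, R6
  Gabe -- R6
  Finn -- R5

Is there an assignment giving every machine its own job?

One maximum matching: Omar→R2, Kai→R3, Morgan→R4, Uma→R1, Gabe→R6, Finn→R5.
Every machine is matched, so this is a perfect matching.

Yes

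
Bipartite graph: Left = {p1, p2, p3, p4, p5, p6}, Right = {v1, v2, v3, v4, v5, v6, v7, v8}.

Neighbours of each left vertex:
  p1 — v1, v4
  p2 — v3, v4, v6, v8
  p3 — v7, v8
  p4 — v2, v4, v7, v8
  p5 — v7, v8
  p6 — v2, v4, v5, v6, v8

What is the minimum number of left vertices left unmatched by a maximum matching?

For example, pair p1–v1, p2–v6, p3–v8, p4–v4, p5–v7, p6–v2.
This saturates every left vertex, so 6 is the maximum.
That matches 6 of the 6, leaving 0 unmatched; no matching can do better.

0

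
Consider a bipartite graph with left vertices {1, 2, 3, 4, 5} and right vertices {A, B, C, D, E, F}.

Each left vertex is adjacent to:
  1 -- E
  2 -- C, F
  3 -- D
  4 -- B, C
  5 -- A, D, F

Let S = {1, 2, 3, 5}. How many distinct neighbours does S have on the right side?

5

The union of neighbours of {1, 2, 3, 5} is {A, C, D, E, F}, which has 5 elements.
Since |N(S)| = 5 ≥ |S| = 4, Hall's condition holds for this subset.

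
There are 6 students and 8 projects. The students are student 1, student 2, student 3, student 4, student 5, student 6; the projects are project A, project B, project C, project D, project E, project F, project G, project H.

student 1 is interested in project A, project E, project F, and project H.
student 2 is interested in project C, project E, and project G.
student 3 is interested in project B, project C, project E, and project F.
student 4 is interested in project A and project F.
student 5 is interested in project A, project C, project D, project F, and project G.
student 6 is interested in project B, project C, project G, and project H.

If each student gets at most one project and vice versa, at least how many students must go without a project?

For example, pair student 1-project H, student 2-project G, student 3-project E, student 4-project A, student 5-project F, student 6-project C.
All 6 students are matched, so no larger matching exists.
That matches 6 of the 6, leaving 0 unmatched; no matching can do better.

0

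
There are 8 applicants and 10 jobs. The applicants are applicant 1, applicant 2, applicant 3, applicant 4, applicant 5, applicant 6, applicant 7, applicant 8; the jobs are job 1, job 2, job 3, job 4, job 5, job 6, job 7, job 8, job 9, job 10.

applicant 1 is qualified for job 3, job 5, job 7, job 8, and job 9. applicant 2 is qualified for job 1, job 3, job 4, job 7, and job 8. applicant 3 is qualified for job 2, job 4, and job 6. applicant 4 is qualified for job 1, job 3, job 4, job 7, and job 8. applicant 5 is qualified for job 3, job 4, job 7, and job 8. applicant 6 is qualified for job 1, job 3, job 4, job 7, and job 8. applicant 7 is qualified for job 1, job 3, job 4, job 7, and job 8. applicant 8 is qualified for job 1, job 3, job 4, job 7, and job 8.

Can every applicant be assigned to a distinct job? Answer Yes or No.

No

The set {applicant 2, applicant 4, applicant 5, applicant 6, applicant 7, applicant 8} has only 5 neighbours ({job 1, job 3, job 4, job 7, job 8}), so by Hall's theorem at most 7 of the 8 applicants can be matched.
Hence no matching covers every applicant.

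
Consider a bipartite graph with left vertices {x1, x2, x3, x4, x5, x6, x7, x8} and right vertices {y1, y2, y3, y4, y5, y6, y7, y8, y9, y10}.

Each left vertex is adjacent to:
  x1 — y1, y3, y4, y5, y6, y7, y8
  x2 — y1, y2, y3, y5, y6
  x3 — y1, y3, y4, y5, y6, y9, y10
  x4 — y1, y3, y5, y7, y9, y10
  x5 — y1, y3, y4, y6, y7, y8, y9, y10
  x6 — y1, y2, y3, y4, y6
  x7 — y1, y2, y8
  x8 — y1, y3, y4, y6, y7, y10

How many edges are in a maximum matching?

8

For example, pair x1→y1, x2→y5, x3→y6, x4→y3, x5→y10, x6→y4, x7→y2, x8→y7.
All 8 left vertices are matched, so no larger matching exists.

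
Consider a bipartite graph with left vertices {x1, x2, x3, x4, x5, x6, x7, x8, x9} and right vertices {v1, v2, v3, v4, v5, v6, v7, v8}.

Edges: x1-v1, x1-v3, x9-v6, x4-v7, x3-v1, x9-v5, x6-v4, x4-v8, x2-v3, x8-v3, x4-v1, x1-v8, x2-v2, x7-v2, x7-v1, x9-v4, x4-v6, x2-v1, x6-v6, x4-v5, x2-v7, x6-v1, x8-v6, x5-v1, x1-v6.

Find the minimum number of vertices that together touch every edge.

{x1, x2, x4, x6, x7, x8, x9, v1} is a vertex cover of size 8: every edge has an endpoint in this set.
No smaller cover exists because x1–v8, x2–v7, x3–v1, x4–v5, x6–v4, x7–v2, x8–v3, x9–v6 is a matching of size 8, and a cover must include an endpoint of each of these disjoint edges (König's theorem).

8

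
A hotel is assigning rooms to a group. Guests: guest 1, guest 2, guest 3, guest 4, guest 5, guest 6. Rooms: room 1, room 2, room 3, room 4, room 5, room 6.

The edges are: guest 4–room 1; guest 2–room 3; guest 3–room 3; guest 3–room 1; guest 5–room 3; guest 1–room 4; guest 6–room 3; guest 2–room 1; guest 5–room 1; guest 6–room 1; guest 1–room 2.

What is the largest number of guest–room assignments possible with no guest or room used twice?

For example, pair guest 1-room 4, guest 2-room 1, guest 3-room 3.
The set {guest 2, guest 3, guest 4, guest 5, guest 6} has only 2 neighbours ({room 1, room 3}), so by Hall's theorem at most 3 of the 6 guests can be matched.

3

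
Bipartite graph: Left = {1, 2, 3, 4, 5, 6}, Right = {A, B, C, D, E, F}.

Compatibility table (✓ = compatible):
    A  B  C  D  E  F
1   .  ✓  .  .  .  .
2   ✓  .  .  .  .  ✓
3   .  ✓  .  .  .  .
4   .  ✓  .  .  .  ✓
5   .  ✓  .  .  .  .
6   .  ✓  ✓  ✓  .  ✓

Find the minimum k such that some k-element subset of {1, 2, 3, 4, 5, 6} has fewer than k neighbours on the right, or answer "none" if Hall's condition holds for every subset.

2

Take S = {1, 3}. Its neighbourhood is {B}, so |N(S)| = 1 < |S| = 2.
No single vertex violates Hall's condition since each has at least one neighbour, so 2 is the minimum.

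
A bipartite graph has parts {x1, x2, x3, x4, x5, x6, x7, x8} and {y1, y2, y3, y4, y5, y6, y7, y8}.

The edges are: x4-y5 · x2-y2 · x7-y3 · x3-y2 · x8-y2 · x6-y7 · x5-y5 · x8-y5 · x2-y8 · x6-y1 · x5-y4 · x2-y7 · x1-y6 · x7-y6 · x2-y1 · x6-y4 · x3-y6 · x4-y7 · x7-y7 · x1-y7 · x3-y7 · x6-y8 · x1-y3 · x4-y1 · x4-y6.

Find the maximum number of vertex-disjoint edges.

A valid assignment of size 8: x1-y6, x2-y1, x3-y7, x4-y5, x5-y4, x6-y8, x7-y3, x8-y2.
All 8 left vertices are matched, so no larger matching exists.

8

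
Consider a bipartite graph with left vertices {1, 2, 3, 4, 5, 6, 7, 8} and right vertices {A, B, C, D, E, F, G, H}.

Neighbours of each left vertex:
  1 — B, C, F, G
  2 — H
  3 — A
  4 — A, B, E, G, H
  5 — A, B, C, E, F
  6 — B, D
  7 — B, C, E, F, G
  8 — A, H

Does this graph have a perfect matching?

The set {2, 3, 8} has only 2 neighbours ({A, H}), so by Hall's theorem at most 7 of the 8 left vertices can be matched.
Hence no matching covers every left vertex.

No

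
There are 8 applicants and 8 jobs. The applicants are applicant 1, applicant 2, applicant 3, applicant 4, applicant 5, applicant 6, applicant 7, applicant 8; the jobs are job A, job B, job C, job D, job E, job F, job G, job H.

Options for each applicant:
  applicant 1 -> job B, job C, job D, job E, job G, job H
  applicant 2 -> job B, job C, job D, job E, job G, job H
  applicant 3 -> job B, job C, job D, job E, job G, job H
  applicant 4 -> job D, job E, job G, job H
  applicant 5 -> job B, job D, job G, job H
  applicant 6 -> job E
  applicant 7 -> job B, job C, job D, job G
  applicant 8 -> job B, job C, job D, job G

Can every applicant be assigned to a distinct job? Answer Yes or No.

The set {applicant 1, applicant 2, applicant 3, applicant 4, applicant 5, applicant 6, applicant 7, applicant 8} has only 6 neighbours ({job B, job C, job D, job E, job G, job H}), so by Hall's theorem at most 6 of the 8 applicants can be matched.
Hence no matching covers every applicant.

No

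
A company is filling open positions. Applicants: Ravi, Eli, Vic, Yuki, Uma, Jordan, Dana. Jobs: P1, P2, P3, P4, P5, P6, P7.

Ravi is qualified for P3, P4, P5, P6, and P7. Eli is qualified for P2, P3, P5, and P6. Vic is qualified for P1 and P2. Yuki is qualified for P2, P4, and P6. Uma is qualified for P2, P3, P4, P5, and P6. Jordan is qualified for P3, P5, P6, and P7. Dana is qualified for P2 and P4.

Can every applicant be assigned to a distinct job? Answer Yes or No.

A valid assignment of size 7: Ravi→P3, Eli→P5, Vic→P1, Yuki→P6, Uma→P2, Jordan→P7, Dana→P4.
All 7 applicants are covered.

Yes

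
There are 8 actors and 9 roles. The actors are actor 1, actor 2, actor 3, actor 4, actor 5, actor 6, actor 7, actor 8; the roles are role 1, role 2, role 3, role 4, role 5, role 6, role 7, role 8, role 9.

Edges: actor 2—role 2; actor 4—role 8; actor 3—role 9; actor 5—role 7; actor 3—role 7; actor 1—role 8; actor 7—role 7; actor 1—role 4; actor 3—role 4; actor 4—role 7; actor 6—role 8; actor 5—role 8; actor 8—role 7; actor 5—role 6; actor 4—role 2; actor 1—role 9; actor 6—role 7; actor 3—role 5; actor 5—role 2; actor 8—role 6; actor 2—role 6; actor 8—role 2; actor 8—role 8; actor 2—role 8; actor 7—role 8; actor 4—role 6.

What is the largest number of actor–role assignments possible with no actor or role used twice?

One maximum matching: actor 1–role 9, actor 2–role 6, actor 3–role 5, actor 4–role 2, actor 5–role 7, actor 6–role 8.
The set {actor 2, actor 4, actor 5, actor 6, actor 7, actor 8} has only 4 neighbours ({role 2, role 6, role 7, role 8}), so by Hall's theorem at most 6 of the 8 actors can be matched.

6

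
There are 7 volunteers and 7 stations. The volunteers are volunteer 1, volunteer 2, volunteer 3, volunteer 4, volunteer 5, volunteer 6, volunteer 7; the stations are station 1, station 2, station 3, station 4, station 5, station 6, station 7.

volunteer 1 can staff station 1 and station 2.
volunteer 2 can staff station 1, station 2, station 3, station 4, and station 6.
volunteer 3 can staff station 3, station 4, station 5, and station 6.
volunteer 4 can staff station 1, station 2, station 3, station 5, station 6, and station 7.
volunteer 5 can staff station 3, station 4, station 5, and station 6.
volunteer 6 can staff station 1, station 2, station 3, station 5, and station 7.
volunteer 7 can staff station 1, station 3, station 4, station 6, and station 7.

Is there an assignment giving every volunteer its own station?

Yes

One maximum matching: volunteer 1–station 1, volunteer 2–station 3, volunteer 3–station 4, volunteer 4–station 6, volunteer 5–station 5, volunteer 6–station 2, volunteer 7–station 7.
All 7 volunteers are covered.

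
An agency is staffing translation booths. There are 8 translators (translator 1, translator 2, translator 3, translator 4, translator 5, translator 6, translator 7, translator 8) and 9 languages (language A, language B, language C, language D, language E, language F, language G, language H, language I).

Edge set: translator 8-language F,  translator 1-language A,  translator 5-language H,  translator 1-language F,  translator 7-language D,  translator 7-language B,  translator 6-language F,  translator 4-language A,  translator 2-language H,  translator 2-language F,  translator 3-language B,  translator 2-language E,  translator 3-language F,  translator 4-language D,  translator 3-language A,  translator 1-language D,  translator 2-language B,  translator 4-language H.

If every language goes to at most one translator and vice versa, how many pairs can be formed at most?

6

One maximum matching: translator 1→language A, translator 2→language E, translator 3→language B, translator 4→language D, translator 5→language H, translator 6→language F.
The set {translator 1, translator 3, translator 4, translator 5, translator 6, translator 7, translator 8} has only 5 neighbours ({language A, language B, language D, language F, language H}), so by Hall's theorem at most 6 of the 8 translators can be matched.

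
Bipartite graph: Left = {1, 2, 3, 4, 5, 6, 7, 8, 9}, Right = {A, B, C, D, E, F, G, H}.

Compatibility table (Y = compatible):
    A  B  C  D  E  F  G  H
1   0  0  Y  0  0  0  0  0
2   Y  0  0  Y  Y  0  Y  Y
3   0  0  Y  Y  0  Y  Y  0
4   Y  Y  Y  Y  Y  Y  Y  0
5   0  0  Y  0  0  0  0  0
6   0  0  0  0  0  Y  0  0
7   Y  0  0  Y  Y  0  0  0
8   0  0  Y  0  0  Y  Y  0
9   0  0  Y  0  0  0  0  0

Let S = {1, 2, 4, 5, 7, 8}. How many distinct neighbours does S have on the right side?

8

The union of neighbours of {1, 2, 4, 5, 7, 8} is {A, B, C, D, E, F, G, H}, which has 8 elements.
Since |N(S)| = 8 ≥ |S| = 6, Hall's condition holds for this subset.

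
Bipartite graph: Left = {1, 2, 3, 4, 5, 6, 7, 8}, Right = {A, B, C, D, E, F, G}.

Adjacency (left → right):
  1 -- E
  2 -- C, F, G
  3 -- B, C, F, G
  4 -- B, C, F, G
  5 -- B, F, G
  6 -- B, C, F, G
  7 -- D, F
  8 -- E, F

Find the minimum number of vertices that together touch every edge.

The 6 edges 1–E, 2–G, 3–C, 4–F, 5–B, 7–D form a matching, so any vertex cover needs at least 6 vertices (one per matched edge).
Conversely {7, B, C, E, F, G} meets every edge and has exactly 6 vertices, so 6 is optimal.

6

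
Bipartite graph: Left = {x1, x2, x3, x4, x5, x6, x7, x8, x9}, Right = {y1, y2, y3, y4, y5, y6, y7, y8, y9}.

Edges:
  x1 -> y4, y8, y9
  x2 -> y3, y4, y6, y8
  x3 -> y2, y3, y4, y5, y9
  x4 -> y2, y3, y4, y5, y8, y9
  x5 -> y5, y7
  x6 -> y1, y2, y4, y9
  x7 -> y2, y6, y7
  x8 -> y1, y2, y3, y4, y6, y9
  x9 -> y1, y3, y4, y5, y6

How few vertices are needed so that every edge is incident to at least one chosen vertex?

{x1, x2, x3, x4, x5, x6, x7, x8, x9} is a vertex cover of size 9: every edge has an endpoint in this set.
No smaller cover exists because x1–y9, x2–y8, x3–y2, x4–y3, x5–y5, x6–y1, x7–y7, x8–y4, x9–y6 is a matching of size 9, and a cover must include an endpoint of each of these disjoint edges (König's theorem).

9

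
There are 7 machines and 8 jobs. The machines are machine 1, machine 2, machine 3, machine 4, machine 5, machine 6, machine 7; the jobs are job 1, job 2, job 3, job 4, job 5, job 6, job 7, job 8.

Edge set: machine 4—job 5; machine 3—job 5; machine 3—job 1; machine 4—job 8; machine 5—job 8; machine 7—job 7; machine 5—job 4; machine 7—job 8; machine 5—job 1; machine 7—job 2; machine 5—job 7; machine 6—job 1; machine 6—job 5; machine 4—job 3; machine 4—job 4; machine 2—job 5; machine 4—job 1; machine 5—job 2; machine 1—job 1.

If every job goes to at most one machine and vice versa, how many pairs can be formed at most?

One maximum matching: machine 1-job 1, machine 2-job 5, machine 4-job 4, machine 5-job 7, machine 7-job 2.
The set {machine 1, machine 2, machine 3, machine 6} has only 2 neighbours ({job 1, job 5}), so by Hall's theorem at most 5 of the 7 machines can be matched.

5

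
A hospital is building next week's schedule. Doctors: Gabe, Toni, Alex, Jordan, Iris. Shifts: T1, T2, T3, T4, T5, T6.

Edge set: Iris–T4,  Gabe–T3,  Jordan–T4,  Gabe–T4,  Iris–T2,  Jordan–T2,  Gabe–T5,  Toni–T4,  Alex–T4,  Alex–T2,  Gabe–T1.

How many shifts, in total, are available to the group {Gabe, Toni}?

The union of neighbours of {Gabe, Toni} is {T1, T3, T4, T5}, which has 4 elements.
Since |N(S)| = 4 ≥ |S| = 2, Hall's condition holds for this subset.

4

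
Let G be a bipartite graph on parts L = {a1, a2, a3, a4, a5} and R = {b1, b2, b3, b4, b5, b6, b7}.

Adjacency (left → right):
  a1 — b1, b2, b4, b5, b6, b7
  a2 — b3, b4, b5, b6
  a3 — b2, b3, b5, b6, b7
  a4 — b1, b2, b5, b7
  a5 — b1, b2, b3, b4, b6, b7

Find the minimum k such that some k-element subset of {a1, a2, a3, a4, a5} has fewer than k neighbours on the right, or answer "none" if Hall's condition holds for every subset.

none

A matching saturating every left vertex exists, for instance a1→b1, a2→b3, a3→b5, a4→b2, a5→b7.
By Hall's marriage theorem, this means |N(S)| ≥ |S| for every subset S, so no violating subset exists.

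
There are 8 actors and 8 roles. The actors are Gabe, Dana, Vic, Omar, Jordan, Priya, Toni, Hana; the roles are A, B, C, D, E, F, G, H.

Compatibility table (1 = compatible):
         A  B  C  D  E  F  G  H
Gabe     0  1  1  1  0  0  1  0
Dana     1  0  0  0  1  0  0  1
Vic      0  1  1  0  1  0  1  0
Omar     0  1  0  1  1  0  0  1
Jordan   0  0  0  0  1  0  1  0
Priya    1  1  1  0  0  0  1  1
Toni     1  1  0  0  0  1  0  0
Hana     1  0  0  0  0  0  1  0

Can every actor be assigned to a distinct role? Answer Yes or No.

For example, pair Gabe–B, Dana–H, Vic–C, Omar–D, Jordan–E, Priya–A, Toni–F, Hana–G.
Every actor is matched, so this is a perfect matching.

Yes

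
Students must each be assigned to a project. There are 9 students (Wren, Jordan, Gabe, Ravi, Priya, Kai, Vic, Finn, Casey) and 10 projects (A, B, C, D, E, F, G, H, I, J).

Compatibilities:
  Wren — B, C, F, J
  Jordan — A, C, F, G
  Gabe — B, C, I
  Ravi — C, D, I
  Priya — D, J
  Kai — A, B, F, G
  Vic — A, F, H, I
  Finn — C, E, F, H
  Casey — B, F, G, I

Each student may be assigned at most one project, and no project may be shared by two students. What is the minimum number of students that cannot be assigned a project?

A valid assignment of size 9: Wren→F, Jordan→A, Gabe→C, Ravi→D, Priya→J, Kai→G, Vic→I, Finn→H, Casey→B.
All 9 students are matched, so no larger matching exists.
That matches 9 of the 9, leaving 0 unmatched; no matching can do better.

0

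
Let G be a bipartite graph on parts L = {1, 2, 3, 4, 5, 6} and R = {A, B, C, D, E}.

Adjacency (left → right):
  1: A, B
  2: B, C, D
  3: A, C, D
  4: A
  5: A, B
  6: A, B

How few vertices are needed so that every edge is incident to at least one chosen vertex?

4

A maximum matching has 4 edges (e.g. 1–B, 2–C, 3–D, 4–A).
By König's theorem the minimum vertex cover has the same size. One such cover is {2, 3, A, B}.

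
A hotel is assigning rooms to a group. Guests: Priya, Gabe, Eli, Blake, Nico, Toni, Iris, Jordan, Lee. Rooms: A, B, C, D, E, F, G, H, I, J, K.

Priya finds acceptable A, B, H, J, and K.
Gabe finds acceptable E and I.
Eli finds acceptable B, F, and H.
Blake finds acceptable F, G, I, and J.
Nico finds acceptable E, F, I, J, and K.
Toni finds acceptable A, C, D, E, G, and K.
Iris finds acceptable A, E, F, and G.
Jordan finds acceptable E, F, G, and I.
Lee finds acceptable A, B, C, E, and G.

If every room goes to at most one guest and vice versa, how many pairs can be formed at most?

One maximum matching: Priya→A, Gabe→I, Eli→B, Blake→J, Nico→K, Toni→D, Iris→E, Jordan→F, Lee→G.
All 9 guests are matched, so no larger matching exists.

9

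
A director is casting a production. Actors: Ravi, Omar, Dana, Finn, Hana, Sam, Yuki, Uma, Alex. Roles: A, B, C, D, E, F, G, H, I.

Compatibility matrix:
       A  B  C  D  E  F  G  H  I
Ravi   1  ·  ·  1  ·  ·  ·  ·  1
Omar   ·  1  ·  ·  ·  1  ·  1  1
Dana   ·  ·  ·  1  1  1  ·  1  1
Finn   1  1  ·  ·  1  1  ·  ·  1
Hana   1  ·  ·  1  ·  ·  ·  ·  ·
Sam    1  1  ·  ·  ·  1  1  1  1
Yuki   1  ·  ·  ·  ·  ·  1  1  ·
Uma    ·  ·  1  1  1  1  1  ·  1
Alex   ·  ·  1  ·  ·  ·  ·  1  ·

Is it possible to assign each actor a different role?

Yes

A valid assignment of size 9: Ravi-I, Omar-F, Dana-E, Finn-A, Hana-D, Sam-B, Yuki-H, Uma-G, Alex-C.
Every actor is matched, so this is a perfect matching.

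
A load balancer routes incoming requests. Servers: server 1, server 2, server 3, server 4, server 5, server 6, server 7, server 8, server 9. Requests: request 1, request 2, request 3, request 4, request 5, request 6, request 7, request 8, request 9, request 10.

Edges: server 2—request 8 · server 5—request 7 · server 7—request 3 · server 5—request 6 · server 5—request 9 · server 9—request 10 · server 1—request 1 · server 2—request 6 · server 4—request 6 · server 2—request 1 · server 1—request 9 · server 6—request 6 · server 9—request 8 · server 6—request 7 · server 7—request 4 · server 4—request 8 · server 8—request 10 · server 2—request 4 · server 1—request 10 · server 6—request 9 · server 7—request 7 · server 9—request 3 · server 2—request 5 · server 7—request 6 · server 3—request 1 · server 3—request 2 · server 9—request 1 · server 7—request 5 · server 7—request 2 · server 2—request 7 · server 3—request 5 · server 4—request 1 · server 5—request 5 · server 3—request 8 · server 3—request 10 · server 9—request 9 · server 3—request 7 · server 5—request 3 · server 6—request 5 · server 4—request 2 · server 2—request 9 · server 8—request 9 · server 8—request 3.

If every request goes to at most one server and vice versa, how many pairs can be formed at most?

A valid assignment of size 9: server 1-request 10, server 2-request 6, server 3-request 2, server 4-request 8, server 5-request 7, server 6-request 5, server 7-request 4, server 8-request 3, server 9-request 9.
This saturates every server, so 9 is the maximum.

9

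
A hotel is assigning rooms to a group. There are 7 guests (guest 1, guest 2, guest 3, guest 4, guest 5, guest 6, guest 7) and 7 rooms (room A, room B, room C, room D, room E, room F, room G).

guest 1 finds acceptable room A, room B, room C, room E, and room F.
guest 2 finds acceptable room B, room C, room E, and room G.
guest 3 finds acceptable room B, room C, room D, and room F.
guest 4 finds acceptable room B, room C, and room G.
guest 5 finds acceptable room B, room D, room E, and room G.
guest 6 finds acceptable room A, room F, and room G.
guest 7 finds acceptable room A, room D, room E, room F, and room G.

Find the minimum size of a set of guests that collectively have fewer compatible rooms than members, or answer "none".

A matching saturating every guest exists, for instance guest 1→room A, guest 2→room G, guest 3→room B, guest 4→room C, guest 5→room E, guest 6→room F, guest 7→room D.
By Hall's marriage theorem, this means |N(S)| ≥ |S| for every subset S, so no violating subset exists.

none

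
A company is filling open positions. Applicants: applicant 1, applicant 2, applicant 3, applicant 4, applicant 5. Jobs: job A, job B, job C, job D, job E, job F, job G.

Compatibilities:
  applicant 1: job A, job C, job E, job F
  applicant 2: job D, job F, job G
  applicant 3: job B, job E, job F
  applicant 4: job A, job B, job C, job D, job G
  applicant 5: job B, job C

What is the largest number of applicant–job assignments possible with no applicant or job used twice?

A valid assignment of size 5: applicant 1–job A, applicant 2–job G, applicant 3–job F, applicant 4–job D, applicant 5–job B.
This saturates every applicant, so 5 is the maximum.

5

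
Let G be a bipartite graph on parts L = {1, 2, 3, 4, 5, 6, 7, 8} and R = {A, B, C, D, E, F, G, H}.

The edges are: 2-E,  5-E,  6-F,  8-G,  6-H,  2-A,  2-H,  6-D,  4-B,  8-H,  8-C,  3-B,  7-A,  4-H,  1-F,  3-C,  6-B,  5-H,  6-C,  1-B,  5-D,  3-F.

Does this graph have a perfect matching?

Yes

A valid assignment of size 8: 1–F, 2–E, 3–C, 4–B, 5–D, 6–H, 7–A, 8–G.
All 8 left vertices are covered.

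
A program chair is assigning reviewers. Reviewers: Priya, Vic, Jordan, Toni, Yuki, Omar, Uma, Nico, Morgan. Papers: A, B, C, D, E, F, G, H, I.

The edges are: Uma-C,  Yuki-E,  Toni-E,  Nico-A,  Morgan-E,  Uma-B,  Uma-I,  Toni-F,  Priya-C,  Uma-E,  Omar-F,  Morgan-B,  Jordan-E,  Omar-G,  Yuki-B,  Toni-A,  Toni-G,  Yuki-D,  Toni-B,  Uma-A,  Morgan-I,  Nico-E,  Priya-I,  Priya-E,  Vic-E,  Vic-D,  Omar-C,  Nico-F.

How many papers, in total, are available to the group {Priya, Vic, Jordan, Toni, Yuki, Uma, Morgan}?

8

The union of neighbours of {Priya, Vic, Jordan, Toni, Yuki, Uma, Morgan} is {A, B, C, D, E, F, G, I}, which has 8 elements.
Since |N(S)| = 8 ≥ |S| = 7, Hall's condition holds for this subset.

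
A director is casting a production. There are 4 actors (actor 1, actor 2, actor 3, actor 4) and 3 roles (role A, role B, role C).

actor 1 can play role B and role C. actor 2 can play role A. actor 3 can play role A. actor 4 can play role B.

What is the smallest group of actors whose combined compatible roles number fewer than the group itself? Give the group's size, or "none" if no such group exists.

Take S = {actor 2, actor 3}. Its neighbourhood is {role A}, so |N(S)| = 1 < |S| = 2.
No single vertex violates Hall's condition since each has at least one neighbour, so 2 is the minimum.

2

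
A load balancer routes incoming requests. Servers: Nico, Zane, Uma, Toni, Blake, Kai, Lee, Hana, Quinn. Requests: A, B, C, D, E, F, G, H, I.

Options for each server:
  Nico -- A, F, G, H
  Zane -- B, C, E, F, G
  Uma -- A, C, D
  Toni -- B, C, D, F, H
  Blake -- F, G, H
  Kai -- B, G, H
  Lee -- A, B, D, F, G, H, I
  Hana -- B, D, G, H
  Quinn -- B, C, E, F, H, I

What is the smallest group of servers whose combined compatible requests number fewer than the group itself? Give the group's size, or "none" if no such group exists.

none

A matching saturating every server exists, for instance Nico→A, Zane→G, Uma→C, Toni→H, Blake→F, Kai→B, Lee→I, Hana→D, Quinn→E.
By Hall's marriage theorem, this means |N(S)| ≥ |S| for every subset S, so no violating subset exists.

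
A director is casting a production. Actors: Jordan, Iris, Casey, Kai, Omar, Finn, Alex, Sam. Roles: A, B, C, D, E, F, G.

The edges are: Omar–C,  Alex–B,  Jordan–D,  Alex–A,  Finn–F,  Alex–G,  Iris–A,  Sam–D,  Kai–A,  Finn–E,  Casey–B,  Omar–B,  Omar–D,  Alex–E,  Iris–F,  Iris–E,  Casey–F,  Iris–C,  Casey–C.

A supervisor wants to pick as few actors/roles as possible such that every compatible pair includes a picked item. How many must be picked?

The 7 edges Jordan–D, Iris–C, Casey–F, Kai–A, Omar–B, Finn–E, Alex–G form a matching, so any vertex cover needs at least 7 vertices (one per matched edge).
Conversely {Iris, Casey, Kai, Omar, Finn, Alex, D} meets every edge and has exactly 7 vertices, so 7 is optimal.

7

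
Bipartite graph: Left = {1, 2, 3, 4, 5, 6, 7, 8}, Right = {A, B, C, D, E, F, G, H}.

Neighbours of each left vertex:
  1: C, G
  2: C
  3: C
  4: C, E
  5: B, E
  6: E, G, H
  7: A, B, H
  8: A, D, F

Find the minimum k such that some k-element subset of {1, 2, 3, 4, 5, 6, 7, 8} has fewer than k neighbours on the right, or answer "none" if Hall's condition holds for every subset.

Take S = {2, 3}. Its neighbourhood is {C}, so |N(S)| = 1 < |S| = 2.
No single vertex violates Hall's condition since each has at least one neighbour, so 2 is the minimum.

2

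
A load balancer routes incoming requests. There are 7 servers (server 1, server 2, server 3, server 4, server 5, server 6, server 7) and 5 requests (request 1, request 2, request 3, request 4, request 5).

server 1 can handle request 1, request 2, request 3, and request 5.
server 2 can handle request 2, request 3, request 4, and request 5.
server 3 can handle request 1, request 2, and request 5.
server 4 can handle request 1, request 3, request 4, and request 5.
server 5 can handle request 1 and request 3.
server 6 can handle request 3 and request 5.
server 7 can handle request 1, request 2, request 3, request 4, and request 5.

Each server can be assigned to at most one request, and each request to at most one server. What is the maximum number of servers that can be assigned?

One maximum matching: server 1-request 5, server 2-request 2, server 3-request 1, server 4-request 4, server 5-request 3.
The set {server 1, server 2, server 3, server 4, server 5, server 6, server 7} has only 5 neighbours ({request 1, request 2, request 3, request 4, request 5}), so by Hall's theorem at most 5 of the 7 servers can be matched.

5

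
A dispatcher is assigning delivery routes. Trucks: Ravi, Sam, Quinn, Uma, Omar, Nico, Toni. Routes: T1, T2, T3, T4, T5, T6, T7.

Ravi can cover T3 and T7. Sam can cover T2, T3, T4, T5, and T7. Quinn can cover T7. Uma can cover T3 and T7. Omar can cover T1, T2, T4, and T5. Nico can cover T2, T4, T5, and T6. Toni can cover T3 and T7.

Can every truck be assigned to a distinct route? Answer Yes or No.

No

The set {Ravi, Quinn, Uma, Toni} has only 2 neighbours ({T3, T7}), so by Hall's theorem at most 5 of the 7 trucks can be matched.
Hence no matching covers every truck.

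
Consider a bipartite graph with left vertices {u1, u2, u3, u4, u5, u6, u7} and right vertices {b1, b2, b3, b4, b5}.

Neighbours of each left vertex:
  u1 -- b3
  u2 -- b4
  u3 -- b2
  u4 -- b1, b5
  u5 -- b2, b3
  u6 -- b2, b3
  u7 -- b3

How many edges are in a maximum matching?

One maximum matching: u1–b3, u2–b4, u3–b2, u4–b5.
The set {u1, u3, u5, u6, u7} has only 2 neighbours ({b2, b3}), so by Hall's theorem at most 4 of the 7 left vertices can be matched.

4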